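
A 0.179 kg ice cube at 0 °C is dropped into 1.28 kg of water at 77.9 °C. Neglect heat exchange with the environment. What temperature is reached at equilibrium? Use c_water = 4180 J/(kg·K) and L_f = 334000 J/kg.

Energy conservation, ΣQ = 0:
fusion: m_ice L_f = 0.179×334000 = 59786; meltwater 0→T: 0.179×4180×T = 748.22 T; water: 5350.4(T − 77.9)
6098.6 T = 416796 − 59786 = 357010
T ≈ 58.54 °C (positive, so assuming full melt was valid).

T_f ≈ 58.5 °C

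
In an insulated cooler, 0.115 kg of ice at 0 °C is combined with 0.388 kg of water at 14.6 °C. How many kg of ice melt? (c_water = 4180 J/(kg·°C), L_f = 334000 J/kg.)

m_melted ≈ 0.0709 kg

Cooling the water to 0 °C releases 0.388×4180×14.6 = 23679 J.
To melt every bit of ice: 0.115×334000 = 38410 J.
That's not enough to melt it all — equilibrium is at 0 °C with ice remaining.
Mass melted = 23679/334000 ≈ 0.07089 kg.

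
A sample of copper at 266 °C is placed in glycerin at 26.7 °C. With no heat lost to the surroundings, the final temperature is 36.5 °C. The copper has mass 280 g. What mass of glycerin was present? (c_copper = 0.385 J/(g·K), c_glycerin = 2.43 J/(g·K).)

m ≈ 1040 g

Taking heat into each body as positive, Σ m c ΔT = 0:
280·0.385·(36.5 − 266) + m·2.43·(36.5 − 26.7) = 0
23.81 m = 24740
m = 24740/23.81 ≈ 1039 g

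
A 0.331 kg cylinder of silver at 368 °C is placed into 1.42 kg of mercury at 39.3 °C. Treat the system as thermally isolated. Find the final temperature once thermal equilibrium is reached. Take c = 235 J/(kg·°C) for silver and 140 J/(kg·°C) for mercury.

T_f ≈ 131.7 °C

T_f is the heat-capacity-weighted average of the initial temperatures:
T_f = (77.79*368 + 198.8*39.3) / (77.79 + 198.8)
    = 36438 / 276.58 ≈ 131.74 °C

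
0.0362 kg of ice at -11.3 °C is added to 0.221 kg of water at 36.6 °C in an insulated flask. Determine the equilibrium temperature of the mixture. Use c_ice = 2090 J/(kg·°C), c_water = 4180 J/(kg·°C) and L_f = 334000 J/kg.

Energy conservation, ΣQ = 0:
warm ice to 0 °C: 0.0362·2090·(0 − (-11.3)) = 854.94; melt ice: 0.0362·334000 = 12091; meltwater 0→T: 0.0362·4180·T = 151.32 T; water: 923.78(T − 36.6)
1075.1 T = 33810 − 12946 = 20865
T ≈ 19.41 °C — above 0 °C, consistent with complete melting.

T_f ≈ 19.4 °C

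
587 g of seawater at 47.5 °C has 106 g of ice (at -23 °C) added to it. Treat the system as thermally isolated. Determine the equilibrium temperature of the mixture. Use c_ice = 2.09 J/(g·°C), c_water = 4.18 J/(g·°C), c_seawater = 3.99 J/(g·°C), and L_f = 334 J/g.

T_f ≈ 25.4 °C

Energy balance with sensible and latent terms:
ice -23→0 °C: 106×2.09×23 = 5095.4
  latent heat to melt: 106×334 = 35404
  meltwater 0→T: 106×4.18×T = 443.08 T
  seawater cools: 587×3.99×(T − 47.5) = 2342.1(T − 47.5)
2785.2 T = 111251 − 40499 = 70752
T ≈ 25.40 °C (positive, so assuming full melt was valid).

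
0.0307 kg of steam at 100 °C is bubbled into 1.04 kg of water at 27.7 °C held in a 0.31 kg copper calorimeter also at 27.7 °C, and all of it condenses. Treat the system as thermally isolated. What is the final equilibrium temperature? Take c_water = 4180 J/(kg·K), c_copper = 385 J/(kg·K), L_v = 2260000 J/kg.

T_f ≈ 44.8 °C

Energy conservation, ΣQ = 0:
steam→water at 100 °C releases m L_v = 0.0307·2260000 = 69382
  condensate cools 100→T: 0.0307·4180·(T − 100) = 128.33(T − 100)
  original water: 4347.2(T − 27.7)
  cup: 119.35(T − 27.7)
4594.9 T = 69382 + 12833 + 123723 = 205938
T ≈ 44.82 °C (< 100 °C, so full condensation is consistent).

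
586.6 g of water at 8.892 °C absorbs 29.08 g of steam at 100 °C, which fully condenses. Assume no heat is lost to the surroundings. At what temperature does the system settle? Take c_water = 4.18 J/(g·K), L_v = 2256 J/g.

T_f ≈ 38.7 °C

Conservation of energy gives ΣQ = 0:
condense steam: −29.08·2256 = −65604
  condensate cools 100→T: 29.08·4.18·(T − 100) = 121.55(T − 100)
  water warms: 586.6·4.18·(T − 8.892) = 2452(T − 8.892)
2573.5 T = 65604 + 12155 + 21803 = 99563
T ≈ 38.69 °C, under the boiling point, so the assumption holds.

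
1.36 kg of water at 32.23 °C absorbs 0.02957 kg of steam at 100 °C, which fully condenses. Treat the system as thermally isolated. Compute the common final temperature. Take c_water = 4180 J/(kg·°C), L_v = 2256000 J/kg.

Conservation of energy gives ΣQ = 0:
condense steam: −0.02957×2256000 = −66710
  condensed water 100 °C→T: 123.6(T − 100)
  water warms: 1.36×4180×(T − 32.23) = 5684.8(T − 32.23)
5808.4 T = 66710 + 12360 + 183221 = 262291
T ≈ 45.16 °C — below 100 °C, confirming all the steam condensed.

T_f ≈ 45.2 °C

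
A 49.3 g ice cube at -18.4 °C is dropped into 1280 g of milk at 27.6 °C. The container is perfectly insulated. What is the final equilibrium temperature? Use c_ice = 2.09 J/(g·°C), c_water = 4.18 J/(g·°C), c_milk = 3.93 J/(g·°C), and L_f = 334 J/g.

T_f ≈ 23.0 °C

Heat gained plus heat lost sum to zero:
ice -18.4→0 °C: 49.3·2.09·18.4 = 1895.9
  latent heat to melt: 49.3·334 = 16466
  warm the meltwater: 206.07 T
  milk: 5030.4(T − 27.6)
5236.5 T = 138839 − 18362 = 120477
T ≈ 23.01 °C — above 0 °C, consistent with complete melting.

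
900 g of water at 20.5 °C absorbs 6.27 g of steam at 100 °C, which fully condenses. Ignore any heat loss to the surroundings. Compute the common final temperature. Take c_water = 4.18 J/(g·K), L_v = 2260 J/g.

T_f ≈ 24.8 °C

Setting the total heat transfer to zero:
condense steam: −6.27·2260 = −14170; condensed water 100 °C→T: 26.21(T − 100); water warms: 900·4.18·(T − 20.5) = 3762(T − 20.5)
3788.2 T = 14170 + 2620.9 + 77121 = 93912
T ≈ 24.79 °C — below 100 °C, confirming all the steam condensed.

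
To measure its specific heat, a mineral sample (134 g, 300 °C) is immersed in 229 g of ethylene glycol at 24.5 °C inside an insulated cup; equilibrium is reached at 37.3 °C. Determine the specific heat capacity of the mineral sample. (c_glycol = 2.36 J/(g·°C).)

c ≈ 0.197 J/(g·°C)

Heat lost by the mineral sample = heat gained by the glycol:
134·c·(300 − 37.3) = 229·2.36·(37.3 − 24.5)
35202 c = 6917.6  ⇒  c ≈ 0.1965 J/(g·°C)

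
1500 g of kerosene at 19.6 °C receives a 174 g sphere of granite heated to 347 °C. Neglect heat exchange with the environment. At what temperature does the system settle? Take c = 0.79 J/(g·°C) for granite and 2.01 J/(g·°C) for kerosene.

Net heat exchanged in the isolated system is zero:
174·0.79·(T − 347) + 1500·2.01·(T − 19.6) = 0
137.46(T − 347) + 3015(T − 19.6) = 0
3152.5 T = 106793
T = 106793/3152.5 ≈ 33.88 °C

T_f ≈ 33.9 °C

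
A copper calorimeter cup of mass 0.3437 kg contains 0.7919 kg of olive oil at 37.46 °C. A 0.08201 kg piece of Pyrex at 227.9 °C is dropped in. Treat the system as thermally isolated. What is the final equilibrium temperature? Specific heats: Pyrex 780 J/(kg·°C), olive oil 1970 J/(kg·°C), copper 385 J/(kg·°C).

T_f ≈ 44.4 °C

T_f = Σ m_i c_i T_i / Σ m_i c_i:
T_f = (63.97×227.9 + 1560×37.46 + 132.32×37.46) / (63.97 + 1560 + 132.32)
    = 77974 / 1756.3 ≈ 44.40 °C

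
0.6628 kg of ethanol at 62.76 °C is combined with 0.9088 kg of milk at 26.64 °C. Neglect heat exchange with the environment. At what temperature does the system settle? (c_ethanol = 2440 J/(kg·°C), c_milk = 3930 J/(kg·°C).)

Let T be the final temperature. ΣQ_i = 0:
0.6628*2440*(T − 62.76) + 0.9088*3930*(T − 26.64) = 0
1617.2(T − 62.76) + 3571.6(T − 26.64) = 0
(1617.2 + 3571.6) T = 1617.2*62.76 + 3571.6*26.64
T = 196644 / 5188.8 = 37.9 °C

T_f ≈ 37.9 °C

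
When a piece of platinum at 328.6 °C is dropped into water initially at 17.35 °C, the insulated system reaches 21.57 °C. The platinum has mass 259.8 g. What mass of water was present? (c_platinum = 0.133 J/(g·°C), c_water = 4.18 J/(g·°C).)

m ≈ 601 g

Heat lost by the platinum = heat gained by the water:
259.8·0.133·(328.6 − 21.57) = m·4.18·(21.57 − 17.35)
17.64 m = 10609  ⇒  m ≈ 601.4 g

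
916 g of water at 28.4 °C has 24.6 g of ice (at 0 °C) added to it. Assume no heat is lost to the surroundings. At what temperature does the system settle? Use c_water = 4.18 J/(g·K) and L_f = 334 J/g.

T_f ≈ 25.6 °C

Conservation of energy gives ΣQ = 0:
melt ice: 24.6×334 = 8216.4
  warm the meltwater: 102.83 T
  water: 3828.9(T − 28.4)
3931.7 T = 108740 − 8216.4 = 100524
T ≈ 25.57 °C — above 0 °C, consistent with complete melting.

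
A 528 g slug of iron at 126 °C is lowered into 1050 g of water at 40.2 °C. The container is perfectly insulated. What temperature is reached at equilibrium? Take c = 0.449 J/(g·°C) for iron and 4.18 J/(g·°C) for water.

T_f ≈ 44.6 °C

Energy conservation, ΣQ = 0:
528×0.449×(T − 126) + 1050×4.18×(T − 40.2) = 0
237.07(T − 126) + 4389(T − 40.2) = 0
4626.1 T = 206309
T ≈ 44.60 °C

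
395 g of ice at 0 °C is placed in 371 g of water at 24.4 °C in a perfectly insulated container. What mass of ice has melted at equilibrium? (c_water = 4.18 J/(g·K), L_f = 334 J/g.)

m_melted ≈ 113 g

Heat available from the water dropping to 0 °C: 371·4.18·24.4 = 37839 J.
To melt every bit of ice: 395·334 = 131930 J.
That's not enough to melt it all — equilibrium is at 0 °C with ice remaining.
Mass melted = 37839/334 ≈ 113.3 g.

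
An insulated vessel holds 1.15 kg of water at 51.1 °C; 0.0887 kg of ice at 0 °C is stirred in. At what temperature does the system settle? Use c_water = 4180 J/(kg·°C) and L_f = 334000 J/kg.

Energy balance with sensible and latent terms:
latent heat to melt: 0.0887·334000 = 29626
  meltwater 0→T: 0.0887·4180·T = 370.77 T
  water: 4807(T − 51.1)
5177.8 T = 245638 − 29626 = 216012
T ≈ 41.72 °C. Since T > 0 °C, the all-ice-melts assumption holds.

T_f ≈ 41.7 °C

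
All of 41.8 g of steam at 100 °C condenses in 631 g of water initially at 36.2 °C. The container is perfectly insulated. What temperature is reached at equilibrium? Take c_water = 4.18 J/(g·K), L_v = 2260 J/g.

Energy conservation, ΣQ = 0:
steam→water at 100 °C releases m L_v = 41.8×2260 = 94468
  condensed water 100 °C→T: 174.72(T − 100)
  water warms: 631×4.18×(T − 36.2) = 2637.6(T − 36.2)
2812.3 T = 94468 + 17472 + 95480 = 207421
T ≈ 73.75 °C — below 100 °C, confirming all the steam condensed.

T_f ≈ 73.8 °C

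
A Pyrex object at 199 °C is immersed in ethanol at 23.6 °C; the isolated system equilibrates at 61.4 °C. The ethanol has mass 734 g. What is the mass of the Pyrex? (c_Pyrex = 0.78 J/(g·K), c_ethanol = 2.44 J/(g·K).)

Energy conservation, ΣQ = 0:
m×0.78×(61.4 − 199) + 734×2.44×(61.4 − 23.6) = 0
-107.33 m = -67698
m = -67698/-107.33 ≈ 630.8 g

m ≈ 631 g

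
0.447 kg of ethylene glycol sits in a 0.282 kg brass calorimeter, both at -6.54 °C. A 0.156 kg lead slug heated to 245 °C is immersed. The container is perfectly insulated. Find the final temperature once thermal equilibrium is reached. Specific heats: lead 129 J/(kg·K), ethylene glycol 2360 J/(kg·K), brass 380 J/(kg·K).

T_f ≈ -2.3 °C

Energy conservation, ΣQ = 0:
0.156·129·(T − 245) + 0.447·2360·(T − (-6.54)) + 0.282·380·(T − (-6.54)) = 0
20.12(T − 245) + 1054.9(T − (-6.54)) + 107.16(T − (-6.54)) = 0
(20.12 + 1054.9 + 107.16) T = 20.12·245 + 1054.9·(-6.54) + 107.16·(-6.54)
T = -2669.6/1182.2 ≈ -2.26 °C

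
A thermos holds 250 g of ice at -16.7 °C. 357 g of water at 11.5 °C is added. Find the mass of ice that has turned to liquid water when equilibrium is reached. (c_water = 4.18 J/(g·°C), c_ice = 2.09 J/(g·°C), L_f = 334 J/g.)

Heat available from the water dropping to 0 °C: 357·4.18·11.5 = 17161 J.
Of that, 250·2.09·16.7 = 8725.8 J goes to bring the ice to 0 °C, leaving 8435.2 J.
To melt every bit of ice: 250·334 = 83500 J.
That's not enough to melt it all — equilibrium is at 0 °C with ice remaining.
m_melted·334 = 8435.2  ⇒  m_melted ≈ 25.26 g.

m_melted ≈ 25.3 g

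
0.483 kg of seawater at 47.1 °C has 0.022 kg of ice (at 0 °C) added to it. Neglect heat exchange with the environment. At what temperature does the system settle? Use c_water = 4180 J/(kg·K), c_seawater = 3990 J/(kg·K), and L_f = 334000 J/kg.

Energy conservation, ΣQ = 0:
melt ice: 0.022×334000 = 7348; meltwater 0→T: 0.022×4180×T = 91.96 T; seawater cools: 0.483×3990×(T − 47.1) = 1927.2(T − 47.1)
2019.1 T = 90770 − 7348 = 83422
T ≈ 41.32 °C. Since T > 0 °C, the all-ice-melts assumption holds.

T_f ≈ 41.3 °C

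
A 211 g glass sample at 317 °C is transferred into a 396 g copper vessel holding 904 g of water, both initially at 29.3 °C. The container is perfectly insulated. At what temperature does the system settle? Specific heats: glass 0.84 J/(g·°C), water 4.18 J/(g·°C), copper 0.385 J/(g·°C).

Net heat exchanged in the isolated system is zero:
211·0.84·(T − 317) + 904·4.18·(T − 29.3) + 396·0.385·(T − 29.3) = 0
177.24(T − 317) + 3778.7(T − 29.3) + 152.46(T − 29.3) = 0
4108.4 T = 171369
T ≈ 41.71 °C

T_f ≈ 41.7 °C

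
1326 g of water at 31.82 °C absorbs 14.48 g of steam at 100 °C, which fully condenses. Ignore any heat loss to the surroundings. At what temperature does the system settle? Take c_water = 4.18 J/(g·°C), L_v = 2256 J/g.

Taking heat into each body as positive, Σ m c ΔT = 0:
condense steam: −14.48×2256 = −32667
  condensate cools 100→T: 14.48×4.18×(T − 100) = 60.53(T − 100)
  original water: 5542.7(T − 31.82)
5603.2 T = 32667 + 6052.6 + 176368 = 215088
T ≈ 38.39 °C, under the boiling point, so the assumption holds.

T_f ≈ 38.4 °C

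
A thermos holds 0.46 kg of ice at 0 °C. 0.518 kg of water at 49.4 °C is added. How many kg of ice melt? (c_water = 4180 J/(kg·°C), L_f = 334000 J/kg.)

m_melted ≈ 0.32 kg

Water can give up m c ΔT = 0.518·4180·49.4 = 106963 J before reaching 0 °C.
Fully melting the ice requires m_ice L_f = 0.46·334000 = 153640 J.
That's not enough to melt it all — equilibrium is at 0 °C with ice remaining.
m_melted·334000 = 106963  ⇒  m_melted ≈ 0.3202 kg.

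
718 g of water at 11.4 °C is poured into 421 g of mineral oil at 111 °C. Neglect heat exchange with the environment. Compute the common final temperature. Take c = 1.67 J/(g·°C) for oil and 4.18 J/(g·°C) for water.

T_f ≈ 30.3 °C

Heat gained plus heat lost sum to zero:
421·1.67·(T − 111) + 718·4.18·(T − 11.4) = 0
(703.07 + 3001.2) T = 703.07·111 + 3001.2·11.4
T = 112255 / 3704.3 = 30.3 °C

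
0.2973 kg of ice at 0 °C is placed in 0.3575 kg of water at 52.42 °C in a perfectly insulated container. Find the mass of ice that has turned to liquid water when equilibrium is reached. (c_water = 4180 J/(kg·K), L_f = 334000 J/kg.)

m_melted ≈ 0.235 kg

Cooling the water to 0 °C releases 0.3575×4180×52.42 = 78334 J.
Fully melting the ice requires m_ice L_f = 0.2973×334000 = 99298 J.
78334 J < 99298 J, so only part of the ice melts and the system sits at 0 °C.
m_melted×334000 = 78334  ⇒  m_melted ≈ 0.2345 kg.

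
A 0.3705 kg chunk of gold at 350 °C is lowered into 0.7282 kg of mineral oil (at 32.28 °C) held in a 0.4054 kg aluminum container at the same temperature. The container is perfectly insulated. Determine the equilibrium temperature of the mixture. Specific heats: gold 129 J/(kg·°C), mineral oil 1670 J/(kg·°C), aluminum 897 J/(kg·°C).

T_f ≈ 41.6 °C

Setting the total heat transfer to zero:
0.3705*129*(T − 350) + 0.7282*1670*(T − 32.28) + 0.4054*897*(T − 32.28) = 0
47.79(T − 350) + 1216.1(T − 32.28) + 363.64(T − 32.28) = 0
1627.5 T = 67722
T = 67722/1627.5 ≈ 41.61 °C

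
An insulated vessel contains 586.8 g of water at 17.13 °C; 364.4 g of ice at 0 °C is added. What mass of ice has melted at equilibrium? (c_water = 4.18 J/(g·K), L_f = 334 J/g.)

m_melted ≈ 126 g

Cooling the water to 0 °C releases 586.8×4.18×17.13 = 42017 J.
To melt every bit of ice: 364.4×334 = 121710 J.
That's not enough to melt it all — equilibrium is at 0 °C with ice remaining.
Mass melted = 42017/334 ≈ 125.8 g.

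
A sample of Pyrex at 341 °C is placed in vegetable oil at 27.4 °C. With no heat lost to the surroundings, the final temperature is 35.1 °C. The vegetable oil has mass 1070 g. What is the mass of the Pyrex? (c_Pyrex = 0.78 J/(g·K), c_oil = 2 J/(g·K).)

m ≈ 69.1 g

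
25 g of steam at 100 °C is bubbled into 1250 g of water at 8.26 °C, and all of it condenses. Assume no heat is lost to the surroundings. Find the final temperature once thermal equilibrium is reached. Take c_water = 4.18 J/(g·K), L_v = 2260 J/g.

T_f ≈ 20.7 °C

Taking heat into each body as positive, Σ m c ΔT = 0:
latent heat released on condensation: 25×2260 = 56500; condensed water 100 °C→T: 104.5(T − 100); original water: 5225(T − 8.26)
5329.5 T = 56500 + 10450 + 43158 = 110108
T ≈ 20.66 °C, under the boiling point, so the assumption holds.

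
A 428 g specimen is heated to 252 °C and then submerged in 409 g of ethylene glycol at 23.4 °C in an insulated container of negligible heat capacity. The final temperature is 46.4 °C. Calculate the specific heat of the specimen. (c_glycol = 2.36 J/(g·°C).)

c ≈ 0.252 J/(g·°C)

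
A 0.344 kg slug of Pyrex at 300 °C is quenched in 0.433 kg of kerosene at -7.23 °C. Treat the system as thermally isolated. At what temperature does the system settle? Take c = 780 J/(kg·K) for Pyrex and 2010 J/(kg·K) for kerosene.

T_f ≈ 65.2 °C

Taking heat into each body as positive, Σ m c ΔT = 0:
0.344*780*(T − 300) + 0.433*2010*(T − (-7.23)) = 0
1138.7 T = 74204
T ≈ 65.17 °C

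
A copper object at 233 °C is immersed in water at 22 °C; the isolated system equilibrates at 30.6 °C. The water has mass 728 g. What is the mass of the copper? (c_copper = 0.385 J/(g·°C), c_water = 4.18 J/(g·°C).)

|Q_copper| = |Q_water|:
m·0.385·(233 − 30.6) = 728·4.18·(30.6 − 22)
77.92 m = 26170  ⇒  m ≈ 335.8 g

m ≈ 336 g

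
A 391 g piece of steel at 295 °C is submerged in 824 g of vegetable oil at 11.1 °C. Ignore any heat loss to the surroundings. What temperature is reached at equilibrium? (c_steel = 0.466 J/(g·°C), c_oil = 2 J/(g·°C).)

T_f ≈ 39.4 °C

T_f is the heat-capacity-weighted average of the initial temperatures:
T_f = (182.21*295 + 1648*11.1) / (182.21 + 1648)
    = 72044 / 1830.2 ≈ 39.36 °C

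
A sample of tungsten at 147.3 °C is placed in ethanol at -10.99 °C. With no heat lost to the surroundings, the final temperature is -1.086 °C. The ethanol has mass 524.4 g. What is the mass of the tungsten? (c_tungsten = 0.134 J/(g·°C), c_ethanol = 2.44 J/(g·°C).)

m ≈ 637 g

|Q_tungsten| = |Q_ethanol|:
m·0.134·(147.3 − -1.086) = 524.4·2.44·(-1.086 − (-10.99))
19.88 m = 12673  ⇒  m ≈ 637.3 g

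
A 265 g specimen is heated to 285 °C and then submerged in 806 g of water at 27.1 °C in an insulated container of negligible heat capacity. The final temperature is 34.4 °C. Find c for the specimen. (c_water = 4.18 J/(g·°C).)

c ≈ 0.37 J/(g·°C)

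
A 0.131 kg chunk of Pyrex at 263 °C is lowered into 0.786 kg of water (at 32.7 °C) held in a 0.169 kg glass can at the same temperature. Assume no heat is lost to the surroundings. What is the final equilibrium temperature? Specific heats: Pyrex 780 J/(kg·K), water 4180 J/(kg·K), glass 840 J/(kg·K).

T_f ≈ 39.4 °C

T_f = Σ m_i c_i T_i / Σ m_i c_i:
T_f = (102.18×263 + 3285.5×32.7 + 141.96×32.7) / (102.18 + 3285.5 + 141.96)
    = 138951 / 3529.6 ≈ 39.37 °C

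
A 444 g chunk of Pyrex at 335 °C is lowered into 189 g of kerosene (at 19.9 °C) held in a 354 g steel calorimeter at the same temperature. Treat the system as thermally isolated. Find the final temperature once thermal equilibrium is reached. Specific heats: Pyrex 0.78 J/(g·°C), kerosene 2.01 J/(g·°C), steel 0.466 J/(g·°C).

T_f ≈ 142.4 °C

Let T be the final temperature. ΣQ_i = 0:
444×0.78×(T − 335) + 189×2.01×(T − 19.9) + 354×0.466×(T − 19.9) = 0
346.32(T − 335) + 379.89(T − 19.9) + 164.96(T − 19.9) = 0
891.17 T = 126860
T ≈ 142.35 °C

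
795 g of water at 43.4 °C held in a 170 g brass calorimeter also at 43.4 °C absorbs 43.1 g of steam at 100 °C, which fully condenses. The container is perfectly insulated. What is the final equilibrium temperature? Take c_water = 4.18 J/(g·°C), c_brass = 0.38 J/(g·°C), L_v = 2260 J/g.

T_f ≈ 73.6 °C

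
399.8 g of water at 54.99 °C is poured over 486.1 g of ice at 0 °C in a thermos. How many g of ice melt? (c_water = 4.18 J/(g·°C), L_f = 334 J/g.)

m_melted ≈ 275 g

Cooling the water to 0 °C releases 399.8·4.18·54.99 = 91897 J.
Melting all 486.1 g of ice would need 486.1·334 = 162357 J.
Since 91897 < 162357 J, not all the ice melts; equilibrium is at 0 °C.
m_melt = 91897 / L_f = 275.1 g.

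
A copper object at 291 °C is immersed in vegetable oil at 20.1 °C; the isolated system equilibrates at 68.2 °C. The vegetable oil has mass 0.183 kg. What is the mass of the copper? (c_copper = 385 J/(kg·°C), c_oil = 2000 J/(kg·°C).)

m ≈ 0.205 kg

Heat lost by the copper = heat gained by the oil:
m×385×(291 − 68.2) = 0.183×2000×(68.2 − 20.1)
85778 m = 17605  ⇒  m ≈ 0.2052 kg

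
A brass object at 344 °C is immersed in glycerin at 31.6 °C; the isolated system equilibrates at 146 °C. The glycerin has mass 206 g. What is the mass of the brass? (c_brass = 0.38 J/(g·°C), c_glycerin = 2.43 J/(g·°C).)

Heat lost by the brass = heat gained by the glycerin:
m·0.38·(344 − 146) = 206·2.43·(146 − 31.6)
75.24 m = 57266  ⇒  m ≈ 761.1 g

m ≈ 761 g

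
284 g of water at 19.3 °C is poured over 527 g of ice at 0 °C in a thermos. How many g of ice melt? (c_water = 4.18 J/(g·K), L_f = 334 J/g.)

m_melted ≈ 68.6 g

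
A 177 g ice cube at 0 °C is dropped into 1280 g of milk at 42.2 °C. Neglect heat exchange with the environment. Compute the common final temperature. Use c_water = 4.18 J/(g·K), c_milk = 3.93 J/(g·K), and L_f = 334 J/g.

Energy conservation, ΣQ = 0:
fusion: m_ice L_f = 177·334 = 59118; warm the meltwater: 739.86 T; milk: 5030.4(T − 42.2)
5770.3 T = 212283 − 59118 = 153165
T ≈ 26.54 °C — above 0 °C, consistent with complete melting.

T_f ≈ 26.5 °C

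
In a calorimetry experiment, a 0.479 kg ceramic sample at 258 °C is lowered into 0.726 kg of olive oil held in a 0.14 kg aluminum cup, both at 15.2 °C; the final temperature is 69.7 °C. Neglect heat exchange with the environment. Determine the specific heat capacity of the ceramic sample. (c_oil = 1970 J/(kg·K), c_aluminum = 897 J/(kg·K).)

Setting the total heat transfer to zero:
0.479×c×(69.7 − 258) + 0.726×1970×(69.7 − 15.2) + 0.14×897×(69.7 − 15.2) = 0
-90.2 c = -84791
c = -84791/-90.2 ≈ 940.1 J/(kg·K)

c ≈ 940 J/(kg·K)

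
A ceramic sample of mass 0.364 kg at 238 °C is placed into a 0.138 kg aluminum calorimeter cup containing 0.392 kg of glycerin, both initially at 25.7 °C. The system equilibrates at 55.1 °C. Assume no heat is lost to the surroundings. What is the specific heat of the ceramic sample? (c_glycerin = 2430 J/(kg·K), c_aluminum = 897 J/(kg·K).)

c ≈ 475 J/(kg·K)

Conservation of energy gives ΣQ = 0:
0.364×c×(55.1 − 238) + 0.392×2430×(55.1 − 25.7) + 0.138×897×(55.1 − 25.7) = 0
-66.58 c = -31645
c = -31645/-66.58 ≈ 475.3 J/(kg·K)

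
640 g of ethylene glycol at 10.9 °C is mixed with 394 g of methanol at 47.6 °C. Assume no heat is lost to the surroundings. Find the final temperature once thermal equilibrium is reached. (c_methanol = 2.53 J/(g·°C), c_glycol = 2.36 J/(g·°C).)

T_f ≈ 25.5 °C

Heat lost by the methanol equals heat gained by the glycol:
394*2.53*(47.6 − T) = 640*2.36*(T − 10.9)
996.82(47.6 − T) = 1510.4(T − 10.9)
2507.2 T = 63912  ⇒  T ≈ 25.49 °C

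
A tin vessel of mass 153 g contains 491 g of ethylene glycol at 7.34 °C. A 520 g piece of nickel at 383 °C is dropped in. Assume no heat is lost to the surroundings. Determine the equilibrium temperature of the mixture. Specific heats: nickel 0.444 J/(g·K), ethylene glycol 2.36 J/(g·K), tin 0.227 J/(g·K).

T_f ≈ 68.2 °C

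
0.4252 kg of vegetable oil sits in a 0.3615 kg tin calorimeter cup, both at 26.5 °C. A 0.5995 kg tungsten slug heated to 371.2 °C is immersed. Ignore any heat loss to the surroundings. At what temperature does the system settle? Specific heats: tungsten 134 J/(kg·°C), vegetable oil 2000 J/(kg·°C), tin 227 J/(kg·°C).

Taking heat into each body as positive, Σ m c ΔT = 0:
0.5995×134×(T − 371.2) + 0.4252×2000×(T − 26.5) + 0.3615×227×(T − 26.5) = 0
80.33(T − 371.2) + 850.4(T − 26.5) + 82.06(T − 26.5) = 0
(80.33 + 850.4 + 82.06) T = 80.33×371.2 + 850.4×26.5 + 82.06×26.5
T ≈ 53.84 °C

T_f ≈ 53.8 °C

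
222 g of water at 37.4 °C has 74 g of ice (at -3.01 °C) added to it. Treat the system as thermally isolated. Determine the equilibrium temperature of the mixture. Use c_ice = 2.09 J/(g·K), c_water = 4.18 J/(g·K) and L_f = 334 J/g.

Energy balance with sensible and latent terms:
warm ice to 0 °C: 74·2.09·(0 − (-3.01)) = 465.53
  fusion: m_ice L_f = 74·334 = 24716
  meltwater 0→T: 74·4.18·T = 309.32 T
  water cools: 222·4.18·(T − 37.4) = 927.96(T − 37.4)
1237.3 T = 34706 − 25182 = 9524.2
T ≈ 7.70 °C — above 0 °C, consistent with complete melting.

T_f ≈ 7.7 °C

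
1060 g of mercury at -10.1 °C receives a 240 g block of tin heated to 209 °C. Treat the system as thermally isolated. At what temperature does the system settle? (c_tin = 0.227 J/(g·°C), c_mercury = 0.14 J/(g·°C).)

Heat gained plus heat lost sum to zero:
240*0.227*(T − 209) + 1060*0.14*(T − (-10.1)) = 0
54.48(T − 209) + 148.4(T − (-10.1)) = 0
202.88 T = 9887.5
T = 9887.5/202.88 ≈ 48.74 °C

T_f ≈ 48.7 °C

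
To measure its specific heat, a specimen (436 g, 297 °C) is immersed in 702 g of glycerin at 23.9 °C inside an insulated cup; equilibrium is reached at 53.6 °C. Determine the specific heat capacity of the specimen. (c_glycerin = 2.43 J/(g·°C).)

c ≈ 0.477 J/(g·°C)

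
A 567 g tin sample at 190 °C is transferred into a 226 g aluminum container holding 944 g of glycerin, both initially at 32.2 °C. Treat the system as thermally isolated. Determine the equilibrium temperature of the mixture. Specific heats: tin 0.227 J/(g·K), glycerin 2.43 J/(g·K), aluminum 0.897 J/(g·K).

Net heat exchanged in the isolated system is zero:
567*0.227*(T − 190) + 944*2.43*(T − 32.2) + 226*0.897*(T − 32.2) = 0
128.71(T − 190) + 2293.9(T − 32.2) + 202.72(T − 32.2) = 0
(128.71 + 2293.9 + 202.72) T = 128.71*190 + 2293.9*32.2 + 202.72*32.2
T = 104847 / 2625.4 = 39.9 °C

T_f ≈ 39.9 °C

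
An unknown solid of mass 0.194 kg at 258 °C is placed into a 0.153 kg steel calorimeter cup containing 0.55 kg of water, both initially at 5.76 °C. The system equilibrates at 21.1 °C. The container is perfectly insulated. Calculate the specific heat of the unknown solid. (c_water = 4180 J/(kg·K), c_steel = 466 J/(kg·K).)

c ≈ 791 J/(kg·K)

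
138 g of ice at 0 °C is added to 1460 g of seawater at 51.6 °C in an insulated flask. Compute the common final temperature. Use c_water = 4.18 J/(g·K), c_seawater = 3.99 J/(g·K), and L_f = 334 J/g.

T_f ≈ 39.8 °C

Setting the total heat transfer to zero:
melt ice: 138·334 = 46092
  warm the meltwater: 576.84 T
  seawater cools: 1460·3.99·(T − 51.6) = 5825.4(T − 51.6)
6402.2 T = 300591 − 46092 = 254499
T ≈ 39.75 °C (positive, so assuming full melt was valid).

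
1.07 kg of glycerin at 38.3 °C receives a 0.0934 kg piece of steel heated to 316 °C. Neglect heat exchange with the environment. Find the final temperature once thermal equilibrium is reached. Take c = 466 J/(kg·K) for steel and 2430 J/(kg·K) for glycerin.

T_f ≈ 42.9 °C

Let T be the final temperature. ΣQ_i = 0:
0.0934·466·(T − 316) + 1.07·2430·(T − 38.3) = 0
43.52(T − 316) + 2600.1(T − 38.3) = 0
2643.6 T = 113338
T = 113338/2643.6 ≈ 42.87 °C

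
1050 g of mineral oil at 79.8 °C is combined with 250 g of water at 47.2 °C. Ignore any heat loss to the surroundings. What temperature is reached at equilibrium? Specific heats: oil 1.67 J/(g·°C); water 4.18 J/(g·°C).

T_f ≈ 67.6 °C

|Q_oil| = |Q_water|:
1050*1.67*(79.8 − T) = 250*4.18*(T − 47.2)
1753.5(79.8 − T) = 1045(T − 47.2)
2798.5 T = 189253  ⇒  T ≈ 67.63 °C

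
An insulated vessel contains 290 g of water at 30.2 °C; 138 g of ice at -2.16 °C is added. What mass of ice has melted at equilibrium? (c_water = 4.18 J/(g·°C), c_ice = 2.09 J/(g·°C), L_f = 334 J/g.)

Water can give up m c ΔT = 290×4.18×30.2 = 36608 J before reaching 0 °C.
Warming the ice to 0 °C takes 138×2.09×2.16 = 622.99 J, leaving 35985 J for melting.
Melting all 138 g of ice would need 138×334 = 46092 J.
Since 35985 < 46092 J, not all the ice melts; equilibrium is at 0 °C.
Mass melted = 35985/334 ≈ 107.7 g.

m_melted ≈ 108 g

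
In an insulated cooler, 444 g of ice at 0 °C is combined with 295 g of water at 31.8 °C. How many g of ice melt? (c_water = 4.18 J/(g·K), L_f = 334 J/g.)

m_melted ≈ 117 g

Cooling the water to 0 °C releases 295·4.18·31.8 = 39213 J.
To melt every bit of ice: 444·334 = 148296 J.
39213 J < 148296 J, so only part of the ice melts and the system sits at 0 °C.
Mass melted = 39213/334 ≈ 117.4 g.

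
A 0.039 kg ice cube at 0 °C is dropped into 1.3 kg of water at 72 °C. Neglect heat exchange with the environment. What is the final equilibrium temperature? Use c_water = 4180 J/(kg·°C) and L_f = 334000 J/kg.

T_f ≈ 67.6 °C

Heat gained plus heat lost sum to zero:
latent heat to melt: 0.039×334000 = 13026
  warm the meltwater: 163.02 T
  water: 5434(T − 72)
5597 T = 391248 − 13026 = 378222
T ≈ 67.58 °C. Since T > 0 °C, the all-ice-melts assumption holds.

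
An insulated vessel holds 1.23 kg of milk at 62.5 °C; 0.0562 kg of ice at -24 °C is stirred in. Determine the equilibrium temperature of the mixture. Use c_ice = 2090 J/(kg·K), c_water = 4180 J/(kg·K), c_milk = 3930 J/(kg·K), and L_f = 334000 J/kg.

T_f ≈ 55.3 °C

Conservation of energy gives ΣQ = 0:
warm ice to 0 °C: 0.0562×2090×(0 − (-24)) = 2819; latent heat to melt: 0.0562×334000 = 18771; warm the meltwater: 234.92 T; milk: 4833.9(T − 62.5)
5068.8 T = 302119 − 21590 = 280529
T ≈ 55.34 °C (positive, so assuming full melt was valid).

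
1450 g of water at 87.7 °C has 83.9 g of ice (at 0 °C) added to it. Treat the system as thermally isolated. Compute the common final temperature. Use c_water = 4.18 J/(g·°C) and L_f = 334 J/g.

T_f ≈ 78.5 °C

Heat gained plus heat lost sum to zero:
fusion: m_ice L_f = 83.9×334 = 28023
  meltwater 0→T: 83.9×4.18×T = 350.7 T
  water: 6061(T − 87.7)
6411.7 T = 531550 − 28023 = 503527
T ≈ 78.53 °C. Since T > 0 °C, the all-ice-melts assumption holds.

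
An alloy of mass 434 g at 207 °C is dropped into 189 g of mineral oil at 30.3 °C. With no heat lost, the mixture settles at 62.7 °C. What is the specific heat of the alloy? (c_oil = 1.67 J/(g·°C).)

c ≈ 0.163 J/(g·°C)

Let T be the final temperature. ΣQ_i = 0:
434·c·(62.7 − 207) + 189·1.67·(62.7 − 30.3) = 0
-62626 c = -10226
c = -10226/-62626 ≈ 0.1633 J/(g·°C)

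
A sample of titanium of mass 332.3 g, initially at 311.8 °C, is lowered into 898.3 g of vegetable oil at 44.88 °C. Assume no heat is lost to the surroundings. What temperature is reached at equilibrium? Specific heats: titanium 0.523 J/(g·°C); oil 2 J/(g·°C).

T_f ≈ 68.4 °C

Let T be the final temperature. ΣQ_i = 0:
332.3×0.523×(T − 311.8) + 898.3×2×(T − 44.88) = 0
(173.79 + 1796.6) T = 173.79×311.8 + 1796.6×44.88
T = 134820 / 1970.4 = 68.4 °C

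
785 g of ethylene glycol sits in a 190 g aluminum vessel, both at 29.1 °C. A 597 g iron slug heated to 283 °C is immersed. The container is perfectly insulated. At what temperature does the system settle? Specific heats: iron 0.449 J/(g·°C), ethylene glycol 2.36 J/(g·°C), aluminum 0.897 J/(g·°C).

With ΣQ=0 the equilibrium temperature is the m·c-weighted mean:
T_f = (268.05×283 + 1852.6×29.1 + 170.43×29.1) / (268.05 + 1852.6 + 170.43)
    = 134729 / 2291.1 ≈ 58.81 °C

T_f ≈ 58.8 °C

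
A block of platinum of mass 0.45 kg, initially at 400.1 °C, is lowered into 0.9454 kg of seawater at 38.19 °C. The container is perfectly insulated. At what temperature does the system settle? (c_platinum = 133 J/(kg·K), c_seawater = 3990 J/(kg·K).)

T_f ≈ 43.8 °C

Conservation of energy gives ΣQ = 0:
0.45×133×(T − 400.1) + 0.9454×3990×(T − 38.19) = 0
(59.85 + 3772.1) T = 59.85×400.1 + 3772.1×38.19
T = 168004/3832 ≈ 43.84 °C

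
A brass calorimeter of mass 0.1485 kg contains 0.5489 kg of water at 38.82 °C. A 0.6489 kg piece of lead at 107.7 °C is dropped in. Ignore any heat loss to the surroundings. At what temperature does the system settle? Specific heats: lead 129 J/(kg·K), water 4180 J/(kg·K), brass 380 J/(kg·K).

Let T be the final temperature. ΣQ_i = 0:
0.6489×129×(T − 107.7) + 0.5489×4180×(T − 38.82) + 0.1485×380×(T − 38.82) = 0
83.71(T − 107.7) + 2294.4(T − 38.82) + 56.43(T − 38.82) = 0
(83.71 + 2294.4 + 56.43) T = 83.71×107.7 + 2294.4×38.82 + 56.43×38.82
T = 100275 / 2434.5 = 41.2 °C

T_f ≈ 41.2 °C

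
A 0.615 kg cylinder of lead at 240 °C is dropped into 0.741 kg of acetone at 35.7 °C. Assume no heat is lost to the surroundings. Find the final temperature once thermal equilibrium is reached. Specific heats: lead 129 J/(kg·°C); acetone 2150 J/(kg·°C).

T_f ≈ 45.4 °C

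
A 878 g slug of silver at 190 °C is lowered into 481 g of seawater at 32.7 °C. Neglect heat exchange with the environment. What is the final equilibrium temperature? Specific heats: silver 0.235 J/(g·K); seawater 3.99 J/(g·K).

T_f ≈ 48.0 °C

With ΣQ=0 the equilibrium temperature is the m·c-weighted mean:
T_f = (206.33*190 + 1919.2*32.7) / (206.33 + 1919.2)
    = 101960 / 2125.5 ≈ 47.97 °C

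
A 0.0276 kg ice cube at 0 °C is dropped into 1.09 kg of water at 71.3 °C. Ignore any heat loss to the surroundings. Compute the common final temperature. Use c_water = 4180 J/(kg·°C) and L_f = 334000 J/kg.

T_f ≈ 67.6 °C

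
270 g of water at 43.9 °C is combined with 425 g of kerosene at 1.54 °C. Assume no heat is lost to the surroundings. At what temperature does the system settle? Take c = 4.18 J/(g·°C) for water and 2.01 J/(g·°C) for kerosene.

Let T be the final temperature. ΣQ_i = 0:
270×4.18×(T − 43.9) + 425×2.01×(T − 1.54) = 0
(1128.6 + 854.25) T = 1128.6×43.9 + 854.25×1.54
T = 50861/1982.8 ≈ 25.65 °C

T_f ≈ 25.7 °C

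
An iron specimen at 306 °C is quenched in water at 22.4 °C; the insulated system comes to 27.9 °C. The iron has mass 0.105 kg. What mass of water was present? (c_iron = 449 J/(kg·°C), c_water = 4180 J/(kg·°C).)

m ≈ 0.57 kg

Energy conservation, ΣQ = 0:
0.105×449×(27.9 − 306) + m×4180×(27.9 − 22.4) = 0
22990 m = 13111
m = 13111/22990 ≈ 0.5703 kg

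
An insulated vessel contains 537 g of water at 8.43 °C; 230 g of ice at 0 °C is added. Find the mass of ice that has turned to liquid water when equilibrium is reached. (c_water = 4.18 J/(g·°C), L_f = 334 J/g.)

Water can give up m c ΔT = 537·4.18·8.43 = 18922 J before reaching 0 °C.
Melting all 230 g of ice would need 230·334 = 76820 J.
18922 J < 76820 J, so only part of the ice melts and the system sits at 0 °C.
m_melt = 18922 / L_f = 56.65 g.

m_melted ≈ 56.7 g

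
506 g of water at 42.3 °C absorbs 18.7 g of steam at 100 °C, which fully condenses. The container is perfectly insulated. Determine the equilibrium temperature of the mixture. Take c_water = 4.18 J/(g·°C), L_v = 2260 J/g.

Taking heat into each body as positive, Σ m c ΔT = 0:
latent heat released on condensation: 18.7×2260 = 42262; condensed water 100 °C→T: 78.17(T − 100); water warms: 506×4.18×(T − 42.3) = 2115.1(T − 42.3)
2193.2 T = 42262 + 7816.6 + 89468 = 139546
T ≈ 63.63 °C, under the boiling point, so the assumption holds.

T_f ≈ 63.6 °C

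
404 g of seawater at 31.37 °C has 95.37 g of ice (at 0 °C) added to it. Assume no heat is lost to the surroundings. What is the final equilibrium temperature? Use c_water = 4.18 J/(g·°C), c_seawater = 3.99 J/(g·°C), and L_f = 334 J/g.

Sum of m c ΔT and latent-heat terms is zero:
fusion: m_ice L_f = 95.37·334 = 31854; meltwater 0→T: 95.37·4.18·T = 398.65 T; seawater: 1612(T − 31.37)
2010.6 T = 50567 − 31854 = 18714
T ≈ 9.31 °C — above 0 °C, consistent with complete melting.

T_f ≈ 9.3 °C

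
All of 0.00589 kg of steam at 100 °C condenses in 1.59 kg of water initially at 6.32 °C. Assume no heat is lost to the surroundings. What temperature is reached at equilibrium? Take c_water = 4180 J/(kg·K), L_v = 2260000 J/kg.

T_f ≈ 8.7 °C

Setting the total heat transfer to zero:
condense steam: −0.00589·2260000 = −13311
  condensate cools 100→T: 0.00589·4180·(T − 100) = 24.62(T − 100)
  original water: 6646.2(T − 6.32)
6670.8 T = 13311 + 2462 + 42004 = 57777
T ≈ 8.66 °C — below 100 °C, confirming all the steam condensed.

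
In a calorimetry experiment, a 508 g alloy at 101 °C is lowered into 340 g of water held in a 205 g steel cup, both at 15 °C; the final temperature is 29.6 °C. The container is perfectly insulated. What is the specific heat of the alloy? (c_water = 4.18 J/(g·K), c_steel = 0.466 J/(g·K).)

c ≈ 0.611 J/(g·K)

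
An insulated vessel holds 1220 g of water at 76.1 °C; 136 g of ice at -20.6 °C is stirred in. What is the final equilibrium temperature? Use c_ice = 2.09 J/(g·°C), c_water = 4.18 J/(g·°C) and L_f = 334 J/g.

Let T be the final temperature. ΣQ_i = 0:
warm ice to 0 °C: 136·2.09·(0 − (-20.6)) = 5855.3; melt ice: 136·334 = 45424; warm the meltwater: 568.48 T; water cools: 1220·4.18·(T − 76.1) = 5099.6(T − 76.1)
5668.1 T = 388080 − 51279 = 336800
T ≈ 59.42 °C — above 0 °C, consistent with complete melting.

T_f ≈ 59.4 °C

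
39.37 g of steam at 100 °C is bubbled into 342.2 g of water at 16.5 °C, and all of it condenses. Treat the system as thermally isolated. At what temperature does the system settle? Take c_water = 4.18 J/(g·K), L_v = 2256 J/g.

Net heat exchanged in the isolated system is zero:
latent heat released on condensation: 39.37×2256 = 88819; condensed water 100 °C→T: 164.57(T − 100); water warms: 342.2×4.18×(T − 16.5) = 1430.4(T − 16.5)
1595 T = 88819 + 16457 + 23602 = 128877
T ≈ 80.80 °C — below 100 °C, confirming all the steam condensed.

T_f ≈ 80.8 °C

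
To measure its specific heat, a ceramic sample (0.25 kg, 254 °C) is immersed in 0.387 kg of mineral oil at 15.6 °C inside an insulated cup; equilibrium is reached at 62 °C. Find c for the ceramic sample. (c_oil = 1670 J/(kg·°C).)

c ≈ 625 J/(kg·°C)

Heat lost by the ceramic sample = heat gained by the oil:
0.25·c·(254 − 62) = 0.387·1670·(62 − 15.6)
48 c = 29988  ⇒  c ≈ 624.7 J/(kg·°C)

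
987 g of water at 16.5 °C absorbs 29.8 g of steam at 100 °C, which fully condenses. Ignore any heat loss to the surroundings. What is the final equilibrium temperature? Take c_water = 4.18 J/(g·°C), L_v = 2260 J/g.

T_f ≈ 34.8 °C

Heat gained plus heat lost sum to zero:
latent heat released on condensation: 29.8×2260 = 67348
  condensate cools 100→T: 29.8×4.18×(T − 100) = 124.56(T − 100)
  original water: 4125.7(T − 16.5)
4250.2 T = 67348 + 12456 + 68073 = 147878
T ≈ 34.79 °C (< 100 °C, so full condensation is consistent).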